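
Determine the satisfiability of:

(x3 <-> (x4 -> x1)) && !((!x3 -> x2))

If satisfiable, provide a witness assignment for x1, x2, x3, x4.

x1: False; x2: False; x3: False; x4: True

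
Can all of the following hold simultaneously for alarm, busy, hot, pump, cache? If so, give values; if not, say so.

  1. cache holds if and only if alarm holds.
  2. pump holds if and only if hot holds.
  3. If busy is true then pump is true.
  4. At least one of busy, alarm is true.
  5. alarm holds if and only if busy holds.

alarm: True, busy: True, hot: True, pump: True, cache: True

  (1) cache=T, alarm=T — same ✓
  (2) pump=T, hot=T — same ✓
  (3) busy=T ⇒ pump: T ✓
  (4) {busy, alarm}: 2 true — at least one ✓
  (5) alarm=T, busy=T — same ✓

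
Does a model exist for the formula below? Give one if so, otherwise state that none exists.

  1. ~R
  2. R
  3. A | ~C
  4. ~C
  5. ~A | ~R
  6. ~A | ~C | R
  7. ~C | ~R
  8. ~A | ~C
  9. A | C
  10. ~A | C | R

Case R = True:
  Clause (~R) is falsified — contradiction.
Case R = False:
  Clause (R) is falsified — contradiction.
Both cases fail, so the formula is unsatisfiable.

UNSATISFIABLE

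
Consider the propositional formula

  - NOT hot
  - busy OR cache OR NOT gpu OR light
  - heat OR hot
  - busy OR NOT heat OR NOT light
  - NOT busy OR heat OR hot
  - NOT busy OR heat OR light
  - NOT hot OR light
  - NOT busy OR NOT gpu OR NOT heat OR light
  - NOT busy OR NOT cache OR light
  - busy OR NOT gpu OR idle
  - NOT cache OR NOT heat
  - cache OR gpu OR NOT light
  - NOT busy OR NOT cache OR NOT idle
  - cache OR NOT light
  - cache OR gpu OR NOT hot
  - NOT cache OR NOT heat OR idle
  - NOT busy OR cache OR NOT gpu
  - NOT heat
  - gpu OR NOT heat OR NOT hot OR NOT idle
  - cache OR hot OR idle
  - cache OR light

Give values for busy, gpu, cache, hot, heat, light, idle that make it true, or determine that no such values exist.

Unsatisfiable

Case hot = True:
  Clause (NOT hot) is falsified — contradiction.
Case hot = False:
  (heat OR hot) forces heat = True.
  Clause (NOT heat) is falsified — contradiction.
Both cases fail, so the formula is unsatisfiable.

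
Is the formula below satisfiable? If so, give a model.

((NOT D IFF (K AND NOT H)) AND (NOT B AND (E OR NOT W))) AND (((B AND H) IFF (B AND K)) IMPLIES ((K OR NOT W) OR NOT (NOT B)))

D: True, W: False, B: False, E: True, K: False, H: True

  (NOT D IFF (K AND NOT H)) AND (NOT B AND (E OR NOT W)) = True
    NOT D IFF (K AND NOT H) = True
      NOT D = False
      K AND NOT H = False
        NOT H = False
    NOT B AND (E OR NOT W) = True
      NOT B = True
      E OR NOT W = True
        NOT W = True
  ((B AND H) IFF (B AND K)) IMPLIES ((K OR NOT W) OR NOT (NOT B)) = True
    (B AND H) IFF (B AND K) = True
      B AND H = False
      B AND K = False
    (K OR NOT W) OR NOT (NOT B) = True
      K OR NOT W = True
        NOT W = True
      NOT (NOT B) = False
        NOT B = True
Both conjuncts True, so the formula holds.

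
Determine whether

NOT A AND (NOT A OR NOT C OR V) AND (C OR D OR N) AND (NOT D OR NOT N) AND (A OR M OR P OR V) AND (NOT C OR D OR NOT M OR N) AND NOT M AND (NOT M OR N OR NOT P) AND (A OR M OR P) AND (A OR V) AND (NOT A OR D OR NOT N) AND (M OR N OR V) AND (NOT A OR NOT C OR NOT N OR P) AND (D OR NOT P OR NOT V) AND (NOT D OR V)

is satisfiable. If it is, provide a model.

Unit clause (NOT A) forces A = False.
Unit clause (NOT M) forces M = False.
In (A OR M OR P) only P is left, so P = True.
In (A OR V) only V is left, so V = True.
In (D OR NOT P OR NOT V) only D is left, so D = True.
In (NOT D OR NOT N) only NOT N is left, so N = False.
Set C = False.
All clauses satisfied.

P = True; N = False; M = False; V = True; A = False; C = False; D = True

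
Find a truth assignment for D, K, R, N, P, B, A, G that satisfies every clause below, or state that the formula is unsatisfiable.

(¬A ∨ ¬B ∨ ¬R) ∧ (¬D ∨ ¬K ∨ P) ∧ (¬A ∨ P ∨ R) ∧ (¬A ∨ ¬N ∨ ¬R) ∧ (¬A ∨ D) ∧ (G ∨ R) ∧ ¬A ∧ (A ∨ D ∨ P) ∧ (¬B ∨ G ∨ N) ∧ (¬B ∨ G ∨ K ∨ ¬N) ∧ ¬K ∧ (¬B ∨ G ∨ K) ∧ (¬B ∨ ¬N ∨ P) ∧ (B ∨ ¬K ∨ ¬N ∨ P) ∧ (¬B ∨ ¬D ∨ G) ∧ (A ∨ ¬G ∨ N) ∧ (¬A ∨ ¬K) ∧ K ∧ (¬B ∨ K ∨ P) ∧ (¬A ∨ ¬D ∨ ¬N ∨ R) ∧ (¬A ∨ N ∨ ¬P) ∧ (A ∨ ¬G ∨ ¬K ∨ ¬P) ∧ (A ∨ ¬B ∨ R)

No satisfying assignment exists.

Case K = True:
  Clause (¬K) is falsified — contradiction.
Case K = False:
  Clause (K) is falsified — contradiction.
Both cases fail, so the formula is unsatisfiable.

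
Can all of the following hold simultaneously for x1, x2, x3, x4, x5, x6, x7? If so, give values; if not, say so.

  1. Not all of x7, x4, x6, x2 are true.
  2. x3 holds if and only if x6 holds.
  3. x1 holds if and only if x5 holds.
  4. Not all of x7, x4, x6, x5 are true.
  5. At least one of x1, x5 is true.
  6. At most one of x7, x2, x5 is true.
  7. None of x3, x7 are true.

x1 = True, x2 = False, x3 = False, x4 = True, x5 = True, x6 = False, x7 = False

  (1) {x7, x4, x6, x2}: 1/4 true — not all ✓
  (2) x3=F, x6=F — same ✓
  (3) x1=T, x5=T — same ✓
  (4) {x7, x4, x6, x5}: 2/4 true — not all ✓
  (5) {x1, x5}: 2 true — at least one ✓
  (6) {x7, x2, x5}: 1 true — at most one ✓
  (7) {x3, x7}: 0 true — none ✓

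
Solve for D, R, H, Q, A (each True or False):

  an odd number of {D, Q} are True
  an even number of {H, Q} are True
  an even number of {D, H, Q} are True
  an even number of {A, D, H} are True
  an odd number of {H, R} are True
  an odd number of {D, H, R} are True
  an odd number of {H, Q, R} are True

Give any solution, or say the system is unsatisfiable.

UNSATISFIABLE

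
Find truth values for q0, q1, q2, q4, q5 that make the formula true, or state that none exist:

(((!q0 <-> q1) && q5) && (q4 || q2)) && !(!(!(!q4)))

q0=T; q1=F; q2=F; q4=T; q5=T

  ((!q0 <-> q1) && q5) && (q4 || q2) = True
    (!q0 <-> q1) && q5 = True
      !q0 <-> q1 = True
        !q0 = False
    q4 || q2 = True
  !(!(!(!q4))) = True
    !(!(!q4)) = False
      !(!q4) = True
        !q4 = False
Both conjuncts True, so the formula holds.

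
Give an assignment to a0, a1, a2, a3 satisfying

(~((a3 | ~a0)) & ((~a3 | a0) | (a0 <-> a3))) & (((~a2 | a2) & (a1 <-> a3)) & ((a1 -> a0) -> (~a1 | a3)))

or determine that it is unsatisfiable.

a0: True, a1: False, a2: False, a3: False

  ~((a3 | ~a0)) & ((~a3 | a0) | (a0 <-> a3)) = True
    ~((a3 | ~a0)) = True
      a3 | ~a0 = False
        ~a0 = False
    (~a3 | a0) | (a0 <-> a3) = True
      ~a3 | a0 = True
        ~a3 = True
      a0 <-> a3 = False
  ((~a2 | a2) & (a1 <-> a3)) & ((a1 -> a0) -> (~a1 | a3)) = True
    (~a2 | a2) & (a1 <-> a3) = True
      ~a2 | a2 = True
        ~a2 = True
      a1 <-> a3 = True
    (a1 -> a0) -> (~a1 | a3) = True
      a1 -> a0 = True
      ~a1 | a3 = True
        ~a1 = True
Both conjuncts True, so the formula holds.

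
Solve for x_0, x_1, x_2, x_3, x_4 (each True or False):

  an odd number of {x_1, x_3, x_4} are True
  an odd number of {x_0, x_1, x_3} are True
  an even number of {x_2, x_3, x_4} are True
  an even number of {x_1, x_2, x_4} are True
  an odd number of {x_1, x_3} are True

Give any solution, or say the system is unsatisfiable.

Adding constraints 3, 4, 5 mod 2: every variable appears an even number of times on the left, so the left side is 0.
But the right sides sum to 1 (mod 2). 0 ≠ 1 — the system is inconsistent.

UNSATISFIABLE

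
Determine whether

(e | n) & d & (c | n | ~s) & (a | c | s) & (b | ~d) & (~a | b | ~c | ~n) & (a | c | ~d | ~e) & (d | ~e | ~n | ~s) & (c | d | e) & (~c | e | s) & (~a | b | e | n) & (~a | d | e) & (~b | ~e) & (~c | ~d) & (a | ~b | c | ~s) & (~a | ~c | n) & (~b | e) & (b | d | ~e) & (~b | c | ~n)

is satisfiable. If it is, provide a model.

Unsatisfiable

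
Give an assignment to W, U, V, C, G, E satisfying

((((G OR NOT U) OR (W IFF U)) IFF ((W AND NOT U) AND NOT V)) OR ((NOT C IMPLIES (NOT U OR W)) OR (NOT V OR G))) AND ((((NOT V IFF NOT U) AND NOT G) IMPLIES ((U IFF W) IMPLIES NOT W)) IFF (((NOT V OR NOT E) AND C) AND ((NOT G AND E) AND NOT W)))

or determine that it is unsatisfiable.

W: True, U: True, V: True, C: True, G: False, E: True

  (((G OR NOT U) OR (W IFF U)) IFF ((W AND NOT U) AND NOT V)) OR ((NOT C IMPLIES (NOT U OR W)) OR (NOT V OR G)) = True
    ((G OR NOT U) OR (W IFF U)) IFF ((W AND NOT U) AND NOT V) = False
      (G OR NOT U) OR (W IFF U) = True
        G OR NOT U = False
          NOT U = False
        W IFF U = True
      (W AND NOT U) AND NOT V = False
        W AND NOT U = False
          NOT U = False
        NOT V = False
    (NOT C IMPLIES (NOT U OR W)) OR (NOT V OR G) = True
      NOT C IMPLIES (NOT U OR W) = True
        NOT C = False
        NOT U OR W = True
          NOT U = False
      NOT V OR G = False
        NOT V = False
  (((NOT V IFF NOT U) AND NOT G) IMPLIES ((U IFF W) IMPLIES NOT W)) IFF (((NOT V OR NOT E) AND C) AND ((NOT G AND E) AND NOT W)) = True
    ((NOT V IFF NOT U) AND NOT G) IMPLIES ((U IFF W) IMPLIES NOT W) = False
      (NOT V IFF NOT U) AND NOT G = True
        NOT V IFF NOT U = True
          NOT V = False
          NOT U = False
        NOT G = True
      (U IFF W) IMPLIES NOT W = False
        U IFF W = True
        NOT W = False
    ((NOT V OR NOT E) AND C) AND ((NOT G AND E) AND NOT W) = False
      (NOT V OR NOT E) AND C = False
        NOT V OR NOT E = False
          NOT V = False
          NOT E = False
      (NOT G AND E) AND NOT W = False
        NOT G AND E = True
          NOT G = True
        NOT W = False
Both conjuncts True, so the formula holds.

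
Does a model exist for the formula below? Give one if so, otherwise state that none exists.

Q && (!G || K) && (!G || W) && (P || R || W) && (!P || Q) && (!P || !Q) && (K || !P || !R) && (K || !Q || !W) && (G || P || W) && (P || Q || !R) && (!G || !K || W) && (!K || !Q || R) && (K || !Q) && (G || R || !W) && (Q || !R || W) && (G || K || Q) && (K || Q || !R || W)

Unit clause (Q) forces Q = True.
In (!P || !Q) only !P is left, so P = False.
In (K || !Q) only K is left, so K = True.
In (!K || !Q || R) only R is left, so R = True.
Set G = False.
  then (G || P || W) forces W = True.
All clauses satisfied.

P = False; Q = True; G = False; K = True; W = True; R = True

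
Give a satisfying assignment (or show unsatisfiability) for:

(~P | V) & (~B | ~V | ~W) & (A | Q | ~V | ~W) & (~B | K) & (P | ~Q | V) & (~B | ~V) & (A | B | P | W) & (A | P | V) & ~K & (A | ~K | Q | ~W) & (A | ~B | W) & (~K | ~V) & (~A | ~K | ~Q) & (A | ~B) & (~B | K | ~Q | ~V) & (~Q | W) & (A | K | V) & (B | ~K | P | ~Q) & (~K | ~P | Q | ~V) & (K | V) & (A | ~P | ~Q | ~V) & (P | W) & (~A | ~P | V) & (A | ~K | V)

Q = False; V = True; K = False; A = False; B = False; W = False; P = True

Unit clause (~K) forces K = False.
In (K | V) only V is left, so V = True.
In (~B | K) only ~B is left, so B = False.
Set Q = False.
Set A = False.
  then (A | Q | ~V | ~W) forces W = False.
  then (A | B | P | W) forces P = True.
All clauses satisfied.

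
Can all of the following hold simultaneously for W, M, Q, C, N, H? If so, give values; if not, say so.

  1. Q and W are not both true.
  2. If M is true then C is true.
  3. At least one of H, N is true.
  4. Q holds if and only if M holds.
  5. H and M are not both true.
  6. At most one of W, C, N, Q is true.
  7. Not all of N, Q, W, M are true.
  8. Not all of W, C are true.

W=F; M=F; Q=F; C=F; N=F; H=T

  (1) Q=F, W=F — not both ✓
  (2) M=F ⇒ C: vacuous ✓
  (3) {H, N}: 1 true — at least one ✓
  (4) Q=F, M=F — same ✓
  (5) H=T, M=F — not both ✓
  (6) {W, C, N, Q}: 0 true — at most one ✓
  (7) {N, Q, W, M}: 0/4 true — not all ✓
  (8) {W, C}: 0/2 true — not all ✓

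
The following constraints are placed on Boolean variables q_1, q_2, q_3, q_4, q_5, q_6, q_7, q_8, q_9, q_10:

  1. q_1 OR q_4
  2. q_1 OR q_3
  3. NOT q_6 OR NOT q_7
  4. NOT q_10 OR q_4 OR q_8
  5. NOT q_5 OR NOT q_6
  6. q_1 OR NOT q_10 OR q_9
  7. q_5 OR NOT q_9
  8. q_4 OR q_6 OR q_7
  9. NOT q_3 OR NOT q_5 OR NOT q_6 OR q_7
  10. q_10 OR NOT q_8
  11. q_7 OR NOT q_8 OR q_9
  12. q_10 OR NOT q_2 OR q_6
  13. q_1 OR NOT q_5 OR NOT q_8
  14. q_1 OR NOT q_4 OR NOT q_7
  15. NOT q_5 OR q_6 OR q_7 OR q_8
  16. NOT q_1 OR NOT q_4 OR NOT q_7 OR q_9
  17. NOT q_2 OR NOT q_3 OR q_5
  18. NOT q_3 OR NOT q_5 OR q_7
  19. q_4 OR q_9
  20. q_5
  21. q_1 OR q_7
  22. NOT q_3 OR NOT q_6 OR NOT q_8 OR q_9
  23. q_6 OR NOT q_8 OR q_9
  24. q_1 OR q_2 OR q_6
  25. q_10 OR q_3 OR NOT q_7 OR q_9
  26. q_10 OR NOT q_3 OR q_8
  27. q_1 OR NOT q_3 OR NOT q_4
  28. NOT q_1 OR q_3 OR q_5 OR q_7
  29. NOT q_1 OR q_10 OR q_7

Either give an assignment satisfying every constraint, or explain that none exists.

q_1 = True, q_2 = False, q_3 = False, q_4 = True, q_5 = True, q_6 = False, q_7 = True, q_8 = False, q_9 = True, q_10 = True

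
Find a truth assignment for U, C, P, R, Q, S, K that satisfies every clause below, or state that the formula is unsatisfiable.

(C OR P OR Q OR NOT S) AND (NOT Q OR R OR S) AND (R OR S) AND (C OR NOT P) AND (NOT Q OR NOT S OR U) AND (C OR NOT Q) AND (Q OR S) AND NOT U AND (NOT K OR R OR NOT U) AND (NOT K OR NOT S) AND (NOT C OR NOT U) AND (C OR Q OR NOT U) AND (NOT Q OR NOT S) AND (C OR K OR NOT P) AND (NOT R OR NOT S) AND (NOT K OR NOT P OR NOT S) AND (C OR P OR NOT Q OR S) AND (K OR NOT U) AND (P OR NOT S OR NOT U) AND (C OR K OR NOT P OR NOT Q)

U = False, C = True, P = False, R = False, Q = False, S = True, K = False

Unit clause (NOT U) forces U = False.
Try C = False:
  (C OR NOT P) forces P = False.
  (C OR NOT Q) forces Q = False.
  (C OR P OR Q OR NOT S) forces S = False.
  clause (Q OR S) is falsified — backtrack.
So C = True.
Set P = False.
Set R = False.
  then (R OR S) forces S = True.
  then (NOT Q OR NOT S OR U) forces Q = False.
  then (NOT K OR NOT S) forces K = False.
All clauses satisfied.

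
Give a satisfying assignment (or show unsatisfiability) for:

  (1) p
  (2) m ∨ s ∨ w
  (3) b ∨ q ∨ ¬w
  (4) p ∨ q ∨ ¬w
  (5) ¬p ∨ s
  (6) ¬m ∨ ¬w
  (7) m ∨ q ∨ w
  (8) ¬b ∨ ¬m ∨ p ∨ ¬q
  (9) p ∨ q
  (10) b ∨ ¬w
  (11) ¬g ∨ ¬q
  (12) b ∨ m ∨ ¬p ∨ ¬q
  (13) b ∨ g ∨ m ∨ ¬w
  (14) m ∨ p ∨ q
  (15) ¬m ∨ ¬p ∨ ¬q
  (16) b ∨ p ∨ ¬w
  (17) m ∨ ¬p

g: True, b: True, s: True, w: False, p: True, m: True, q: False

Unit clause (p) forces p = True.
In (¬p ∨ s) only s is left, so s = True.
In (m ∨ ¬p) only m is left, so m = True.
In (¬m ∨ ¬w) only ¬w is left, so w = False.
In (¬m ∨ ¬p ∨ ¬q) only ¬q is left, so q = False.
Set g = True.
Set b = True.
All clauses satisfied.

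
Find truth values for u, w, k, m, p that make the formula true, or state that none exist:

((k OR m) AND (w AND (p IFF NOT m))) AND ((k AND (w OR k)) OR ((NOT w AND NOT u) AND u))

u = False, w = True, k = True, m = True, p = False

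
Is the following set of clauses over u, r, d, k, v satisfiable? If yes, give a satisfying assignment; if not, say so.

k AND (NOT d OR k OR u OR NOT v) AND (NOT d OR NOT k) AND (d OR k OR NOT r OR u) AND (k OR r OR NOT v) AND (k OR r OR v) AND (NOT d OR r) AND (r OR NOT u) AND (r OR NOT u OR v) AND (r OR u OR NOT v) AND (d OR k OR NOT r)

u=F, r=T, d=F, k=T, v=T

Unit clause (k) forces k = True.
In (NOT d OR NOT k) only NOT d is left, so d = False.
Set u = False.
Set r = True.
Set v = True.
All clauses satisfied.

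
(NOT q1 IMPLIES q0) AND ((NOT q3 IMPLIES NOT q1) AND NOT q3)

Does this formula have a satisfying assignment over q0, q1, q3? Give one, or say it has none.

q0 = True, q1 = False, q3 = False

  NOT q1 IMPLIES q0 = True
    NOT q1 = True
  (NOT q3 IMPLIES NOT q1) AND NOT q3 = True
    NOT q3 IMPLIES NOT q1 = True
      NOT q3 = True
      NOT q1 = True
    NOT q3 = True
Both conjuncts True, so the formula holds.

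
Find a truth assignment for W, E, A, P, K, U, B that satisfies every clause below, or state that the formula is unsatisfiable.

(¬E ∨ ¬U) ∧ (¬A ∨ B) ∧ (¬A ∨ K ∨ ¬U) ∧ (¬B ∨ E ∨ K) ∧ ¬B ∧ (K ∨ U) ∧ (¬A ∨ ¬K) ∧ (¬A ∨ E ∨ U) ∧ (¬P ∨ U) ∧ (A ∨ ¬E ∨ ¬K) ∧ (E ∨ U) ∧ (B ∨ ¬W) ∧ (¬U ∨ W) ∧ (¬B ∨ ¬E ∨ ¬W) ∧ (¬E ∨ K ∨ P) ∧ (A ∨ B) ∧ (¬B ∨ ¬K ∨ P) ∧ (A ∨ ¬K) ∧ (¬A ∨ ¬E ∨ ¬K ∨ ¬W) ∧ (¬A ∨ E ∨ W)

Case B = True:
  Clause (¬B) is falsified — contradiction.
Case B = False:
  (¬A ∨ B) forces A = False.
  Clause (A ∨ B) is falsified — contradiction.
Both cases fail, so the formula is unsatisfiable.

Unsatisfiable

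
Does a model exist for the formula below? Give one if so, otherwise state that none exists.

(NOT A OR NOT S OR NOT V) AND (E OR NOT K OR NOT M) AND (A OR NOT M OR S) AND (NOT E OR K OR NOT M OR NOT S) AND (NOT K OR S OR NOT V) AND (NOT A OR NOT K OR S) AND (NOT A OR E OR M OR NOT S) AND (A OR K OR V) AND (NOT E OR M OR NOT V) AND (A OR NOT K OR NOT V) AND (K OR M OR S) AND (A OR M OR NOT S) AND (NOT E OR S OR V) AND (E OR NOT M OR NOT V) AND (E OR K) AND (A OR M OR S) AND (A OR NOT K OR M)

Try E = False:
  (E OR K) forces K = True.
  (E OR NOT K OR NOT M) forces M = False.
  (A OR NOT K OR M) forces A = True.
  (NOT A OR NOT K OR S) forces S = True.
  clause (NOT A OR E OR M OR NOT S) is falsified — backtrack.
So E = True.
Set A = True.
Set K = True.
  then (NOT A OR NOT K OR S) forces S = True.
  then (NOT A OR NOT S OR NOT V) forces V = False.
Set M = False.
All clauses satisfied.

E = True; A = True; K = True; V = False; S = True; M = False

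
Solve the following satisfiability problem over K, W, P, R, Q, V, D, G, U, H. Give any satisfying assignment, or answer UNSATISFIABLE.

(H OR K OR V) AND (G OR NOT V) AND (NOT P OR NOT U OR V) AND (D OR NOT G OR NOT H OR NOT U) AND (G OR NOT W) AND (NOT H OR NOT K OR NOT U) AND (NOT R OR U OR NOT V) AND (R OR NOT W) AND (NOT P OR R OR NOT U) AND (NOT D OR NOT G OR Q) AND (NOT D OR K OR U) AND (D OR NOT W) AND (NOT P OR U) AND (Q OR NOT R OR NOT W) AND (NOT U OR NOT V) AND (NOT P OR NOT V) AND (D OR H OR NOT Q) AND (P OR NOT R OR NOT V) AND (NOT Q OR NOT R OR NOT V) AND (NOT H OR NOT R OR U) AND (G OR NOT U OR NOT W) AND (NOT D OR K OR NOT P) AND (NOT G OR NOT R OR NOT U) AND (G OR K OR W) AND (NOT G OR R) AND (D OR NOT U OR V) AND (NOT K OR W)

K=T, W=T, P=F, R=T, Q=T, V=F, D=T, G=T, U=F, H=F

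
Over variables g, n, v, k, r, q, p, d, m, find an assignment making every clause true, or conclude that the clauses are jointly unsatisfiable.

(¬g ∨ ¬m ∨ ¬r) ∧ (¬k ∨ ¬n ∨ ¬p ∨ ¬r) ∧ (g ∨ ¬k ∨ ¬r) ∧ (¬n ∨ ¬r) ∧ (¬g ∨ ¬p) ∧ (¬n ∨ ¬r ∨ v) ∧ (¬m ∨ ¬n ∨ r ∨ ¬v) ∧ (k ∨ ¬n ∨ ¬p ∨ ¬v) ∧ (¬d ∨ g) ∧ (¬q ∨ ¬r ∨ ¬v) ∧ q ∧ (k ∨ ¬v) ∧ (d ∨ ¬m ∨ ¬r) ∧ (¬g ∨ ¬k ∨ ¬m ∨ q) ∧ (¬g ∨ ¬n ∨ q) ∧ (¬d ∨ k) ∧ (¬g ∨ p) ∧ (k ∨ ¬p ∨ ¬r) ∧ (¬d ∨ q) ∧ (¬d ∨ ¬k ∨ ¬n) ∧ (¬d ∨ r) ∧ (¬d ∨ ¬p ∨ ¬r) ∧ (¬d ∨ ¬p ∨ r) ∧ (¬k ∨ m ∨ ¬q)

g: False, n: False, v: False, k: False, r: False, q: True, p: False, d: False, m: True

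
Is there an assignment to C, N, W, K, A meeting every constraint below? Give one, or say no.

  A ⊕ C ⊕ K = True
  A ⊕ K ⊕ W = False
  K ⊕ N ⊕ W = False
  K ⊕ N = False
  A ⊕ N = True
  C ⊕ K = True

Adding constraints 2, 3, 5 mod 2: every variable appears an even number of times on the left, so the left side is 0.
But the right sides sum to 1 (mod 2). 0 ≠ 1 — the system is inconsistent.

Unsatisfiable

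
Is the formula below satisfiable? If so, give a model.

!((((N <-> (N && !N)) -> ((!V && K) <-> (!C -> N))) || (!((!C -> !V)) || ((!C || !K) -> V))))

N=F; V=F; K=F; C=T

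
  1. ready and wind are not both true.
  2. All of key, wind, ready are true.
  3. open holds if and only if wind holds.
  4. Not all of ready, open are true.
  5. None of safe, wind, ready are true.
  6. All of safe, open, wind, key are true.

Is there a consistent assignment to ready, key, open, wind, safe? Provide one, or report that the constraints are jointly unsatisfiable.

The formula is unsatisfiable.

Case ready = True:
  Constraint (5) is violated (ready=T) — contradiction.
Case ready = False:
  Constraint (2) is violated (ready=F) — contradiction.
Both cases fail — unsatisfiable.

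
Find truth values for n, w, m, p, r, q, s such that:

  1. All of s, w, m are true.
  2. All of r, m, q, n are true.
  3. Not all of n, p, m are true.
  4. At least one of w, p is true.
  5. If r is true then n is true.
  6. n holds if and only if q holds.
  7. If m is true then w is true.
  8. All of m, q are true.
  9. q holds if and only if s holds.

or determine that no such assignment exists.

n = True, w = True, m = True, p = False, r = True, q = True, s = True

  (1) {s, w, m}: all 3 true ✓
  (2) {r, m, q, n}: all 4 true ✓
  (3) {n, p, m}: 2/3 true — not all ✓
  (4) {w, p}: 1 true — at least one ✓
  (5) r=T ⇒ n: T ✓
  (6) n=T, q=T — same ✓
  (7) m=T ⇒ w: T ✓
  (8) {m, q}: all 2 true ✓
  (9) q=T, s=T — same ✓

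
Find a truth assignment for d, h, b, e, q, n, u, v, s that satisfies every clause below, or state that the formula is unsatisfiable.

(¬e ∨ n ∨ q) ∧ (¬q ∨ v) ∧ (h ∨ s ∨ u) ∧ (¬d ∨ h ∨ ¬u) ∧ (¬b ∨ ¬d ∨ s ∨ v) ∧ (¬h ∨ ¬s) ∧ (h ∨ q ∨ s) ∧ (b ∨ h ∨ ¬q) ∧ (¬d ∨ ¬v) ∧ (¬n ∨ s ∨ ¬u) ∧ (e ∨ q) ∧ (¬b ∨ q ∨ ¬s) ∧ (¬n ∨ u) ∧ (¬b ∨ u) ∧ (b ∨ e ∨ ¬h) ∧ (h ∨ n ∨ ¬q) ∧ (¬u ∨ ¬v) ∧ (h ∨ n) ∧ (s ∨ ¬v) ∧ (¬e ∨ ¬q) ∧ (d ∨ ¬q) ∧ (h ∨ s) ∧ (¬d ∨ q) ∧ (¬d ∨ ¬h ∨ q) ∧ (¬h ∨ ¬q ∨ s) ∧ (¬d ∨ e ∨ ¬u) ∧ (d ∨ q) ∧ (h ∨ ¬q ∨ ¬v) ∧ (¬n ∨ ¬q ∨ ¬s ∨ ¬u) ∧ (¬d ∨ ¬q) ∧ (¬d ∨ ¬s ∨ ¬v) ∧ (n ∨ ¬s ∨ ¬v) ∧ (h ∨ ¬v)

Unsatisfiable — no assignment works.

Case d = True:
  (¬d ∨ ¬v) forces v = False.
  (¬q ∨ v) forces q = False.
  Clause (¬d ∨ q) is falsified — contradiction.
Case d = False:
  (d ∨ ¬q) forces q = False.
  Clause (d ∨ q) is falsified — contradiction.
Both cases fail, so the formula is unsatisfiable.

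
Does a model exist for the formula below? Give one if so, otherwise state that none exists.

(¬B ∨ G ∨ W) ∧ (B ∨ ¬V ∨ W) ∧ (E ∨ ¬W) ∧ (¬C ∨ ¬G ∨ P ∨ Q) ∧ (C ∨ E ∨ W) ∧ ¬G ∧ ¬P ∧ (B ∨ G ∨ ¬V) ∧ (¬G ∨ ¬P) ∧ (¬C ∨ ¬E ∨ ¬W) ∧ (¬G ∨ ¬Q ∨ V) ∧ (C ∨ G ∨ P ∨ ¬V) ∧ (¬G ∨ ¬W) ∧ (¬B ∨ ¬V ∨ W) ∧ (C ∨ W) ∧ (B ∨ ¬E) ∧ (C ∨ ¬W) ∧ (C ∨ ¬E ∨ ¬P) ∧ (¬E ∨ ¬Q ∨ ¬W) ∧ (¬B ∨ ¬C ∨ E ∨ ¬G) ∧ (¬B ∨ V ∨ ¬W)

W=F, C=T, G=F, P=F, Q=T, V=F, B=F, E=F

Unit clause (¬G) forces G = False.
Unit clause (¬P) forces P = False.
Try W = True:
  (E ∨ ¬W) forces E = True.
  (¬C ∨ ¬E ∨ ¬W) forces C = False.
  clause (C ∨ ¬W) is falsified — backtrack.
So W = False.
  then (¬B ∨ G ∨ W) forces B = False.
  then (B ∨ ¬V ∨ W) forces V = False.
  then (C ∨ W) forces C = True.
  then (B ∨ ¬E) forces E = False.
Set Q = True.
All clauses satisfied.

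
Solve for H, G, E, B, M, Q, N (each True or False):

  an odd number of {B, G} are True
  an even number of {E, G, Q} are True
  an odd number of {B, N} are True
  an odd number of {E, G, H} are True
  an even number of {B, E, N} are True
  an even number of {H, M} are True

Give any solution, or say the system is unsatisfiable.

H: False; G: False; E: True; B: True; M: False; Q: True; N: False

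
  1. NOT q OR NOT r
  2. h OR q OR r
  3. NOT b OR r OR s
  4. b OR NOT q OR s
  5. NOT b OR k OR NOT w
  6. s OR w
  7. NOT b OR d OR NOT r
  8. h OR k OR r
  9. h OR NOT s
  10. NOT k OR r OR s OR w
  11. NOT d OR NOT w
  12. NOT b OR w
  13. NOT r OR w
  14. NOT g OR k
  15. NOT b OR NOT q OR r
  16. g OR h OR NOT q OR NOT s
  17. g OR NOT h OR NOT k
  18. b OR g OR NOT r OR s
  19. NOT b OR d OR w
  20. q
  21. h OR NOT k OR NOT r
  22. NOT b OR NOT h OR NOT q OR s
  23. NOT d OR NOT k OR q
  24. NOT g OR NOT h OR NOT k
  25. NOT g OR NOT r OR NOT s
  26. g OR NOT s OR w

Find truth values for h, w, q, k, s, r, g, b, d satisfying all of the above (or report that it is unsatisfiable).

h: True, w: True, q: True, k: False, s: True, r: False, g: False, b: False, d: False

Unit clause (q) forces q = True.
In (NOT q OR NOT r) only NOT r is left, so r = False.
In (NOT b OR NOT q OR r) only NOT b is left, so b = False.
In (b OR NOT q OR s) only s is left, so s = True.
In (h OR NOT s) only h is left, so h = True.
Try w = False:
  (g OR NOT s OR w) forces g = True.
  (NOT g OR k) forces k = True.
  clause (NOT g OR NOT h OR NOT k) is falsified — backtrack.
So w = True.
  then (NOT d OR NOT w) forces d = False.
Set k = False.
  then (NOT g OR k) forces g = False.
All clauses satisfied.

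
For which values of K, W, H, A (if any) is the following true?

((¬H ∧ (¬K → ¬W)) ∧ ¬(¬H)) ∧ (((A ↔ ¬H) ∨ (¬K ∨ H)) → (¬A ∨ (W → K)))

The formula is unsatisfiable.

Case H = True: the conjunct ¬H is False.
Case H = False: the conjunct ¬(¬H) becomes ¬(¬False) = False.
Both cases fail — unsatisfiable.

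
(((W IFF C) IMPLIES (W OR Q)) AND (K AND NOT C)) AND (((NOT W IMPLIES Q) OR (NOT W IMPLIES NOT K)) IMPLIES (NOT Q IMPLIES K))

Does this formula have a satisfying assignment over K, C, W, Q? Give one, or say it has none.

K = True; C = False; W = True; Q = False

  ((W IFF C) IMPLIES (W OR Q)) AND (K AND NOT C) = True
    (W IFF C) IMPLIES (W OR Q) = True
      W IFF C = False
      W OR Q = True
    K AND NOT C = True
      NOT C = True
  ((NOT W IMPLIES Q) OR (NOT W IMPLIES NOT K)) IMPLIES (NOT Q IMPLIES K) = True
    (NOT W IMPLIES Q) OR (NOT W IMPLIES NOT K) = True
      NOT W IMPLIES Q = True
        NOT W = False
      NOT W IMPLIES NOT K = True
        NOT W = False
        NOT K = False
    NOT Q IMPLIES K = True
      NOT Q = True
Both conjuncts True, so the formula holds.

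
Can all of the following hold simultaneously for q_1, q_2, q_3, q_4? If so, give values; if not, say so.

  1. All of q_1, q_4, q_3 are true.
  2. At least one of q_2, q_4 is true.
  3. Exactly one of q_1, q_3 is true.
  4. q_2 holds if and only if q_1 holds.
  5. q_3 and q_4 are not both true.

UNSATISFIABLE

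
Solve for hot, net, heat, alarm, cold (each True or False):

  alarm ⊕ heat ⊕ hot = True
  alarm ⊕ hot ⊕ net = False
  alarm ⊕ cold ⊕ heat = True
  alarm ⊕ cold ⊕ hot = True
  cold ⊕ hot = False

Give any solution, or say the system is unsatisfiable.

hot = True, net = False, heat = True, alarm = True, cold = True

alarm ⊕ heat ⊕ hot = T ⊕ T ⊕ T = True ✓
alarm ⊕ hot ⊕ net = T ⊕ T ⊕ F = False ✓
alarm ⊕ cold ⊕ heat = T ⊕ T ⊕ T = True ✓
alarm ⊕ cold ⊕ hot = T ⊕ T ⊕ T = True ✓
cold ⊕ hot = T ⊕ T = False ✓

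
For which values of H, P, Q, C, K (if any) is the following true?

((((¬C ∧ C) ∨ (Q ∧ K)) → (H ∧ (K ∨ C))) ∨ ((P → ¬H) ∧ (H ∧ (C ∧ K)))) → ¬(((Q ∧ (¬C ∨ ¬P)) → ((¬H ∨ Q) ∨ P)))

H=F, P=T, Q=T, C=T, K=T

  ((((¬C ∧ C) ∨ (Q ∧ K)) → (H ∧ (K ∨ C))) ∨ ((P → ¬H) ∧ (H ∧ (C ∧ K)))) → ¬(((Q ∧ (¬C ∨ ¬P)) → ((¬H ∨ Q) ∨ P))) = True
    (((¬C ∧ C) ∨ (Q ∧ K)) → (H ∧ (K ∨ C))) ∨ ((P → ¬H) ∧ (H ∧ (C ∧ K))) = False
      ((¬C ∧ C) ∨ (Q ∧ K)) → (H ∧ (K ∨ C)) = False
        (¬C ∧ C) ∨ (Q ∧ K) = True
          ¬C ∧ C = False
            ¬C = False
          Q ∧ K = True
        H ∧ (K ∨ C) = False
          K ∨ C = True
      (P → ¬H) ∧ (H ∧ (C ∧ K)) = False
        P → ¬H = True
          ¬H = True
        H ∧ (C ∧ K) = False
          C ∧ K = True
    ¬(((Q ∧ (¬C ∨ ¬P)) → ((¬H ∨ Q) ∨ P))) = False
      (Q ∧ (¬C ∨ ¬P)) → ((¬H ∨ Q) ∨ P) = True
        Q ∧ (¬C ∨ ¬P) = False
          ¬C ∨ ¬P = False
            ¬C = False
            ¬P = False
        (¬H ∨ Q) ∨ P = True
          ¬H ∨ Q = True
            ¬H = True
The formula evaluates to True.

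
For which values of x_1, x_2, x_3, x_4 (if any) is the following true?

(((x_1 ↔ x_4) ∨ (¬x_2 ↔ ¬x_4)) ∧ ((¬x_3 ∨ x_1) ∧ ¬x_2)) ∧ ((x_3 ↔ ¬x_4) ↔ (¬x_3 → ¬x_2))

x_1 = True, x_2 = False, x_3 = True, x_4 = False

  ((x_1 ↔ x_4) ∨ (¬x_2 ↔ ¬x_4)) ∧ ((¬x_3 ∨ x_1) ∧ ¬x_2) = True
    (x_1 ↔ x_4) ∨ (¬x_2 ↔ ¬x_4) = True
      x_1 ↔ x_4 = False
      ¬x_2 ↔ ¬x_4 = True
        ¬x_2 = True
        ¬x_4 = True
    (¬x_3 ∨ x_1) ∧ ¬x_2 = True
      ¬x_3 ∨ x_1 = True
        ¬x_3 = False
      ¬x_2 = True
  (x_3 ↔ ¬x_4) ↔ (¬x_3 → ¬x_2) = True
    x_3 ↔ ¬x_4 = True
      ¬x_4 = True
    ¬x_3 → ¬x_2 = True
      ¬x_3 = False
      ¬x_2 = True
Both conjuncts True, so the formula holds.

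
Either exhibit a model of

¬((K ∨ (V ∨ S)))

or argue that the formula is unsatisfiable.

V: False, S: False, K: False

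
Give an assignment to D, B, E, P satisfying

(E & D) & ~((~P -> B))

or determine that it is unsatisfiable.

D = True; B = False; E = True; P = False

  E & D = True
  ~((~P -> B)) = True
    ~P -> B = False
      ~P = True
Both conjuncts True, so the formula holds.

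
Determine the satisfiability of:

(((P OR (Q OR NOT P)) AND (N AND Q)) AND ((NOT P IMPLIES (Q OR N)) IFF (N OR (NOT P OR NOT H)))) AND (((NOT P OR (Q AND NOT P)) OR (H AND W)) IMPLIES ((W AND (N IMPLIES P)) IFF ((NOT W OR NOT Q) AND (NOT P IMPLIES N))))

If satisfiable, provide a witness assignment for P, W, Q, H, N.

P = True, W = False, Q = True, H = True, N = True

  ((P OR (Q OR NOT P)) AND (N AND Q)) AND ((NOT P IMPLIES (Q OR N)) IFF (N OR (NOT P OR NOT H))) = True
    (P OR (Q OR NOT P)) AND (N AND Q) = True
      P OR (Q OR NOT P) = True
        Q OR NOT P = True
          NOT P = False
      N AND Q = True
    (NOT P IMPLIES (Q OR N)) IFF (N OR (NOT P OR NOT H)) = True
      NOT P IMPLIES (Q OR N) = True
        NOT P = False
        Q OR N = True
      N OR (NOT P OR NOT H) = True
        NOT P OR NOT H = False
          NOT P = False
          NOT H = False
  ((NOT P OR (Q AND NOT P)) OR (H AND W)) IMPLIES ((W AND (N IMPLIES P)) IFF ((NOT W OR NOT Q) AND (NOT P IMPLIES N))) = True
    (NOT P OR (Q AND NOT P)) OR (H AND W) = False
      NOT P OR (Q AND NOT P) = False
        NOT P = False
        Q AND NOT P = False
          NOT P = False
      H AND W = False
    (W AND (N IMPLIES P)) IFF ((NOT W OR NOT Q) AND (NOT P IMPLIES N)) = False
      W AND (N IMPLIES P) = False
        N IMPLIES P = True
      (NOT W OR NOT Q) AND (NOT P IMPLIES N) = True
        NOT W OR NOT Q = True
          NOT W = True
          NOT Q = False
        NOT P IMPLIES N = True
          NOT P = False
Both conjuncts True, so the formula holds.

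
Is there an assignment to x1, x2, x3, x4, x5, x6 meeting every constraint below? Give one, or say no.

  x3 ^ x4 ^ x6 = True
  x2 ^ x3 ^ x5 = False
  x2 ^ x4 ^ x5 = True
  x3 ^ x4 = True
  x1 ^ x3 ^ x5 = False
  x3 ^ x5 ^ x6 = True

x1: True, x2: True, x3: True, x4: False, x5: False, x6: False

x3 ^ x4 ^ x6 = T ^ F ^ F = True ✓
x2 ^ x3 ^ x5 = T ^ T ^ F = False ✓
x2 ^ x4 ^ x5 = T ^ F ^ F = True ✓
x3 ^ x4 = T ^ F = True ✓
x1 ^ x3 ^ x5 = T ^ T ^ F = False ✓
x3 ^ x5 ^ x6 = T ^ F ^ F = True ✓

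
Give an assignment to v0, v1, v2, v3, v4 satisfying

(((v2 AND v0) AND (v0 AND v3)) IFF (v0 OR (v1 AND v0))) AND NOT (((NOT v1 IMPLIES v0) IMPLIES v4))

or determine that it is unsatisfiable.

v0: True, v1: False, v2: True, v3: True, v4: False

  ((v2 AND v0) AND (v0 AND v3)) IFF (v0 OR (v1 AND v0)) = True
    (v2 AND v0) AND (v0 AND v3) = True
      v2 AND v0 = True
      v0 AND v3 = True
    v0 OR (v1 AND v0) = True
      v1 AND v0 = False
  NOT (((NOT v1 IMPLIES v0) IMPLIES v4)) = True
    (NOT v1 IMPLIES v0) IMPLIES v4 = False
      NOT v1 IMPLIES v0 = True
        NOT v1 = True
Both conjuncts True, so the formula holds.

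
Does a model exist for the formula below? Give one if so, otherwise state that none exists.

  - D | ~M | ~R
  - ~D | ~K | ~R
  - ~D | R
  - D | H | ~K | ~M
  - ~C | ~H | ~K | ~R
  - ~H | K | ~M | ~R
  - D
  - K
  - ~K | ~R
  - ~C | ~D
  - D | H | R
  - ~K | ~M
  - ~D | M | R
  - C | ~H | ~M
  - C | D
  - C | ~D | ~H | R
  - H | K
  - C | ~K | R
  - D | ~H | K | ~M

Case K = True:
  (D) forces D = True.
  (~D | ~K | ~R) forces R = False.
  Clause (~D | R) is falsified — contradiction.
Case K = False:
  Clause (K) is falsified — contradiction.
Both cases fail, so the formula is unsatisfiable.

The formula is unsatisfiable.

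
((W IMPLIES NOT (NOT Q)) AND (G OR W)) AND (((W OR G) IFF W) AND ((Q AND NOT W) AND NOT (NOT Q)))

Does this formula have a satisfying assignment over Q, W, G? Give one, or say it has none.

UNSATISFIABLE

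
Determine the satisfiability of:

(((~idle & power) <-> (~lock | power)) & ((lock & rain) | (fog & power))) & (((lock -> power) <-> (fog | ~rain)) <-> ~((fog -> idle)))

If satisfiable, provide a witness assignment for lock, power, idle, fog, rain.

lock = False, power = True, idle = False, fog = True, rain = True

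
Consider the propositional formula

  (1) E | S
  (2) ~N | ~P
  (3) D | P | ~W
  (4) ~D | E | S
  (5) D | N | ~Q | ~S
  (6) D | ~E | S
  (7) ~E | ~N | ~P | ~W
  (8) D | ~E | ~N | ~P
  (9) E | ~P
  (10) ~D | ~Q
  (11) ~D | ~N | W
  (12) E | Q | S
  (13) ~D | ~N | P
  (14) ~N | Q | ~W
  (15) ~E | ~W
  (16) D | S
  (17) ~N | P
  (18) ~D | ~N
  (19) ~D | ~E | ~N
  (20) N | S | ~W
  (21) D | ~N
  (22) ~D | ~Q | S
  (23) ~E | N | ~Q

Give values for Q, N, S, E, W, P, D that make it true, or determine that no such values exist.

Set Q = False.
Try N = True:
  (~N | ~P) forces P = False.
  clause (~N | P) is falsified — backtrack.
So N = False.
Set S = True.
Set E = False.
  then (E | ~P) forces P = False.
Set W = True.
  then (D | P | ~W) forces D = True.
All clauses satisfied.

Q=F; N=F; S=T; E=F; W=T; P=F; D=T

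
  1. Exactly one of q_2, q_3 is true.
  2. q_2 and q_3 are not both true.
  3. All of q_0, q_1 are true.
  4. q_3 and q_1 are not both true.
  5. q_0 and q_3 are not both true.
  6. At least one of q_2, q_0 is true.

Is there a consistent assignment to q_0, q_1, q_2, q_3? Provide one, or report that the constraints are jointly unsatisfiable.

q_0=T, q_1=T, q_2=T, q_3=F

  (1) {q_2, q_3}: 1 true — exactly one ✓
  (2) q_2=T, q_3=F — not both ✓
  (3) {q_0, q_1}: all 2 true ✓
  (4) q_3=F, q_1=T — not both ✓
  (5) q_0=T, q_3=F — not both ✓
  (6) {q_2, q_0}: 2 true — at least one ✓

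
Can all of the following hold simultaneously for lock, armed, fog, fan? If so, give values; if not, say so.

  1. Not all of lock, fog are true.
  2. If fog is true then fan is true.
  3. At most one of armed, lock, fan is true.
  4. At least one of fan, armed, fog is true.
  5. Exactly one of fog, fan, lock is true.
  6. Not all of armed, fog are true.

lock: False; armed: False; fog: False; fan: True

  (1) {lock, fog}: 0/2 true — not all ✓
  (2) fog=F ⇒ fan: vacuous ✓
  (3) {armed, lock, fan}: 1 true — at most one ✓
  (4) {fan, armed, fog}: 1 true — at least one ✓
  (5) {fog, fan, lock}: 1 true — exactly one ✓
  (6) {armed, fog}: 0/2 true — not all ✓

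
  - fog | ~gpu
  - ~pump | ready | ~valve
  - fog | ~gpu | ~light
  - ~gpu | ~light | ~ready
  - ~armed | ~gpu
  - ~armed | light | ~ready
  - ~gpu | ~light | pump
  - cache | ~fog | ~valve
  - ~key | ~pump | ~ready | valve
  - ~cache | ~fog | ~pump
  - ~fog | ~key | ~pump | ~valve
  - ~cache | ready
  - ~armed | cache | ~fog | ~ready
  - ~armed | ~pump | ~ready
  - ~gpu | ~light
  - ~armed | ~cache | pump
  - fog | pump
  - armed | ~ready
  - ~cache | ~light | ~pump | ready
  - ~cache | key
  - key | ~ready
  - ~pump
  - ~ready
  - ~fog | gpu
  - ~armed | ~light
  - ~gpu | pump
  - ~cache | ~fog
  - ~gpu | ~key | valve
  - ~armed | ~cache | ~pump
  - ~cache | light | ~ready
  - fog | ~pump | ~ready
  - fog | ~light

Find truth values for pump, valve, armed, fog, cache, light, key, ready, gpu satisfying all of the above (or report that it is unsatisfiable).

The formula is unsatisfiable.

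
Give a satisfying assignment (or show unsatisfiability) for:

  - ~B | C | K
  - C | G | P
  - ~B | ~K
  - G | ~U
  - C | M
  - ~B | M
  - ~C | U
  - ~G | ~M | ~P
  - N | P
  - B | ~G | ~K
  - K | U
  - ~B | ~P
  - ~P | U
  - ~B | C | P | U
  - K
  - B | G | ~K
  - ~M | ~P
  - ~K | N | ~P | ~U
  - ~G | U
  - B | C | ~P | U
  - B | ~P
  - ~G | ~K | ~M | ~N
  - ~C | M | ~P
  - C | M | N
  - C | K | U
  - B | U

Case K = True:
  (~B | ~K) forces B = False.
  (B | ~G | ~K) forces G = False.
  Clause (B | G | ~K) is falsified — contradiction.
Case K = False:
  Clause (K) is falsified — contradiction.
Both cases fail, so the formula is unsatisfiable.

UNSATISFIABLE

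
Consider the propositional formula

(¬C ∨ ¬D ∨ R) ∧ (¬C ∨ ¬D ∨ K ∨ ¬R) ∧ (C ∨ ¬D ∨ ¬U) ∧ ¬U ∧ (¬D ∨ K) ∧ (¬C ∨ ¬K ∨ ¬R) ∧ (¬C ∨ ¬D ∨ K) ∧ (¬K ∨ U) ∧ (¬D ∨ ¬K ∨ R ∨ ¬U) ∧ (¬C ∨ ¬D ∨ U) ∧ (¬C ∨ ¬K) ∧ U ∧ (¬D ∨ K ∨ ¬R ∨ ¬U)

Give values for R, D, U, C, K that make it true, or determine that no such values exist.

Case U = True:
  Clause (¬U) is falsified — contradiction.
Case U = False:
  Clause (U) is falsified — contradiction.
Both cases fail, so the formula is unsatisfiable.

No satisfying assignment exists.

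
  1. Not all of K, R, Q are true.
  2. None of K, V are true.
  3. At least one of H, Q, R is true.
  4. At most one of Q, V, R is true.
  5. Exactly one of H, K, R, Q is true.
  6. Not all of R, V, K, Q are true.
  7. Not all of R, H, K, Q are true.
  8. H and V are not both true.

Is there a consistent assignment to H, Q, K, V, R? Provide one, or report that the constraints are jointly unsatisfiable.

H: False, Q: False, K: False, V: False, R: True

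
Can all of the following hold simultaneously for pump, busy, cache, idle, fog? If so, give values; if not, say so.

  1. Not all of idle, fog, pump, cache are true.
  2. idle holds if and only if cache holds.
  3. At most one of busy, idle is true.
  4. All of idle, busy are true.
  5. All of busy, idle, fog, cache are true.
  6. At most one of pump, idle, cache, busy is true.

Case busy = True:
  (3) with busy=T forces idle = False.
  Constraint (4) is violated (idle=F) — contradiction.
Case busy = False:
  Constraint (4) is violated (busy=F) — contradiction.
Both cases fail — unsatisfiable.

The formula is unsatisfiable.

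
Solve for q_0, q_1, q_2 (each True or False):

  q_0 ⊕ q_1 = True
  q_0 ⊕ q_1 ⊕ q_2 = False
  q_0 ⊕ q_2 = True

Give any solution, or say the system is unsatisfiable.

q_0: False, q_1: True, q_2: True

q_0 ⊕ q_1 = F ⊕ T = True ✓
q_0 ⊕ q_1 ⊕ q_2 = F ⊕ T ⊕ T = False ✓
q_0 ⊕ q_2 = F ⊕ T = True ✓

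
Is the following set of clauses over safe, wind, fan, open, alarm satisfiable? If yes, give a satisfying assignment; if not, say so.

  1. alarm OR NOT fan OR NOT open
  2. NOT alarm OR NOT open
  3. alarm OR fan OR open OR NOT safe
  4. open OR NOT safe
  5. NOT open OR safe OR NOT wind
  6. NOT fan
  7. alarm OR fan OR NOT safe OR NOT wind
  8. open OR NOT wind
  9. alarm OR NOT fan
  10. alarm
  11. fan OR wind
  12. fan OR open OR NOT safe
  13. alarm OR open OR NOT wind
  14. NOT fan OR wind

No satisfying assignment exists.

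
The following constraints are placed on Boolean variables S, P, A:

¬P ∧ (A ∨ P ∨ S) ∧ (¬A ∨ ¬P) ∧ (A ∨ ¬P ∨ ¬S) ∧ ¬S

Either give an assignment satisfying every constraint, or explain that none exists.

Unit clause (¬P) forces P = False.
Unit clause (¬S) forces S = False.
In (A ∨ P ∨ S) only A is left, so A = True.
Check each clause:
  (¬P): ¬P holds.
  (A ∨ P ∨ S): A holds.
  (¬A ∨ ¬P): ¬P holds.
  (A ∨ ¬P ∨ ¬S): A holds.
  (¬S): ¬S holds.
All clauses satisfied.

S=F, P=F, A=T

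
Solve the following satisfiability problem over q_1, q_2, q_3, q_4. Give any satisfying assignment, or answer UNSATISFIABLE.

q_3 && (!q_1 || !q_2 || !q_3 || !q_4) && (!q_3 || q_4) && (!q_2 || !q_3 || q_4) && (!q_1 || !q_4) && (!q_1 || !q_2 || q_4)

q_1 = False; q_2 = False; q_3 = True; q_4 = True

Unit clause (q_3) forces q_3 = True.
In (!q_3 || q_4) only q_4 is left, so q_4 = True.
In (!q_1 || !q_4) only !q_1 is left, so q_1 = False.
Set q_2 = False.
All clauses satisfied.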